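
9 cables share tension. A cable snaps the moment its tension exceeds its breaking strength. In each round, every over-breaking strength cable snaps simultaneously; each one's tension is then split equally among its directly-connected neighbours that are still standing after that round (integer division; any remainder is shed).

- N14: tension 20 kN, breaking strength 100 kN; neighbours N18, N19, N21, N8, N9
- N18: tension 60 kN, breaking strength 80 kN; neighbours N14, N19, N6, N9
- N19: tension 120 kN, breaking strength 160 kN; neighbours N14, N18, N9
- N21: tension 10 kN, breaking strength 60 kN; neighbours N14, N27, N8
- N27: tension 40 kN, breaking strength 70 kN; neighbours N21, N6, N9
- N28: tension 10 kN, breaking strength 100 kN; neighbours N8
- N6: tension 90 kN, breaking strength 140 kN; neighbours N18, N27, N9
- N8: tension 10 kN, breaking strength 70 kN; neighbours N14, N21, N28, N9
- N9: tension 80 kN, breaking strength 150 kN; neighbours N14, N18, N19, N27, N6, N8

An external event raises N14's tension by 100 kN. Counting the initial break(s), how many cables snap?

8

Round 1 — N14 at 120 > 100. N14 snaps.
  N14 sheds 120 kN to N18, N19, N21, N8, N9: 24 each.
    N18: 60+24 = 84 > 80
    N19: 120+24 = 144 ≤ 160
    N21: 10+24 = 34 ≤ 60
    N8: 10+24 = 34 ≤ 70
    N9: 80+24 = 104 ≤ 150
Round 2 — N18 snaps.
  N18 sheds 84 kN to N19, N6, N9: 28 each.
    N19: 144+28 = 172 > 160
    N6: 90+28 = 118 ≤ 140
    N9: 104+28 = 132 ≤ 150
Round 3 — N19 snaps.
  N19 sheds 172 kN to N9: 172 each.
    N9: 132+172 = 304 > 150
Round 4 — N9 snaps.
  N9 sheds 304 kN to N27, N6, N8: 101 each (1 lost).
    N27: 40+101 = 141 > 70
    N6: 118+101 = 219 > 140
    N8: 34+101 = 135 > 70
Round 5 — N27, N6, N8 snap.
  N27 sheds 141 kN to N21: 141 each.
    N21: 34+141 = 175 > 60
  N6 sheds 219 kN: no online neighbours, lost.
  N8 sheds 135 kN to N21, N28: 67 each (1 lost).
    N21: 175+67 = 242 > 60
    N28: 10+67 = 77 ≤ 100
Round 6 — N21 snaps.
  N21 sheds 242 kN: no online neighbours, lost.
No further breaks.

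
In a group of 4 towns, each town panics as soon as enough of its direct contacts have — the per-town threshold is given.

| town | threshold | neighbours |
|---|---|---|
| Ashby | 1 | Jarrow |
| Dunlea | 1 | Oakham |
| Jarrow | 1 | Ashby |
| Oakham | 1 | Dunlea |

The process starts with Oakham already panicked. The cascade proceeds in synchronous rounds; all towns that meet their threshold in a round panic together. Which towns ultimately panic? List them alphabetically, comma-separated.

Round 1 — Oakham panics (initial).
Round 2 — checking thresholds:
  Dunlea: 1 of 1 neighbours ≥ 1, panics.
Round 3 — no new panics; cascade stops.

Dunlea, Oakham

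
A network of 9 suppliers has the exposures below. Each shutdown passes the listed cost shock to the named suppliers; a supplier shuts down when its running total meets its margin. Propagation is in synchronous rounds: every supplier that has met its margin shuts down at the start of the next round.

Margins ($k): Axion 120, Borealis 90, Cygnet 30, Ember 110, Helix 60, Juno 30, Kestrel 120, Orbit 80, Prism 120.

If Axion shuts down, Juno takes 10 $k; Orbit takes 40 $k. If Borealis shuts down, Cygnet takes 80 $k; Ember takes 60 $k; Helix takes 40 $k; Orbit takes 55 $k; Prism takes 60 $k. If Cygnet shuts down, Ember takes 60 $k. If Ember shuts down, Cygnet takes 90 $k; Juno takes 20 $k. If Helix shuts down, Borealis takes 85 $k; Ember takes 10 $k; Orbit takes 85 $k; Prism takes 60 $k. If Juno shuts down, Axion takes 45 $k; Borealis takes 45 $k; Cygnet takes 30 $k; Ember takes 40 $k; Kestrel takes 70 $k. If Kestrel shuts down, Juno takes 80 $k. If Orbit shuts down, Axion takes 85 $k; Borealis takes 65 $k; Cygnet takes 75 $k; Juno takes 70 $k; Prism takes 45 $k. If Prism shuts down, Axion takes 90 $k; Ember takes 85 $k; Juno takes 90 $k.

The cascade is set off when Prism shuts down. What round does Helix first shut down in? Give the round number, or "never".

Round 1 — Prism shuts down (initial).
  Axion: +90 → 90 < 120
  Ember: +85 → 85 < 110
  Juno: +90 → 90 ≥ 30
Round 2 — Juno shuts down.
  Axion: +45 → 135 ≥ 120
  Borealis: +45 → 45 < 90
  Cygnet: +30 → 30 ≥ 30
  Ember: +40 → 125 ≥ 110
  Kestrel: +70 → 70 < 120
Round 3 — Axion, Cygnet, Ember shut down.
  Orbit: +40 → 40 < 80
No further shutdowns.

never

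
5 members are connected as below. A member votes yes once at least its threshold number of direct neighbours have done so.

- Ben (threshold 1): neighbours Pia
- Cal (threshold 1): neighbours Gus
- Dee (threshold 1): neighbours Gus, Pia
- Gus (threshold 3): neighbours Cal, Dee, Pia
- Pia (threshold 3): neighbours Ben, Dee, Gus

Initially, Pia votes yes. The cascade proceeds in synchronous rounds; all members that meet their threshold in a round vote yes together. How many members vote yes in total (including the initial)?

3

Round 1 — Pia votes yes (initial).
Round 2 — checking thresholds:
  Ben: 1 of 1 neighbours ≥ 1, votes yes.
  Dee: 1 of 2 neighbours ≥ 1, votes yes.
  Gus: 1 of 3 neighbours < 3, below threshold.
Round 3 — no new yes votes; cascade stops.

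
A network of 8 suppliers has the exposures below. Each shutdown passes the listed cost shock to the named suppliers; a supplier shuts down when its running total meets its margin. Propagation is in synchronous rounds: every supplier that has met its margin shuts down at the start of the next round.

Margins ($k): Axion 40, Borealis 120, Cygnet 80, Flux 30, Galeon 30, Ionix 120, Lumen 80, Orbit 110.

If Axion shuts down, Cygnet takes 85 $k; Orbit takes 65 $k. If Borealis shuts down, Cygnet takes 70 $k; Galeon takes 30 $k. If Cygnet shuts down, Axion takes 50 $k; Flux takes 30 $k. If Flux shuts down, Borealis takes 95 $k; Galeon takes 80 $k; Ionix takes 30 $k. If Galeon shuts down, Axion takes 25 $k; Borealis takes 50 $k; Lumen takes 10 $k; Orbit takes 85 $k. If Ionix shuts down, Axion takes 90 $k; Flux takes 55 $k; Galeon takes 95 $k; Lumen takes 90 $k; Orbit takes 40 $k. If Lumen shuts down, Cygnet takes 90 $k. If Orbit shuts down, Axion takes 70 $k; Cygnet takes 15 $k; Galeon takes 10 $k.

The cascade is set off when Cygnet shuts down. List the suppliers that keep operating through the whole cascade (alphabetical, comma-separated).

Ionix, Lumen

Round 1 — Cygnet shuts down (initial).
  Axion: +50 → 50 ≥ 40
  Flux: +30 → 30 ≥ 30
Round 2 — Axion, Flux shut down.
  Borealis: +95 → 95 < 120
  Galeon: +80 → 80 ≥ 30
  Ionix: +30 → 30 < 120
  Orbit: +65 → 65 < 110
Round 3 — Galeon shuts down.
  Borealis: +50 → 145 ≥ 120
  Lumen: +10 → 10 < 80
  Orbit: +85 → 150 ≥ 110
Round 4 — Borealis, Orbit shut down.
No further shutdowns.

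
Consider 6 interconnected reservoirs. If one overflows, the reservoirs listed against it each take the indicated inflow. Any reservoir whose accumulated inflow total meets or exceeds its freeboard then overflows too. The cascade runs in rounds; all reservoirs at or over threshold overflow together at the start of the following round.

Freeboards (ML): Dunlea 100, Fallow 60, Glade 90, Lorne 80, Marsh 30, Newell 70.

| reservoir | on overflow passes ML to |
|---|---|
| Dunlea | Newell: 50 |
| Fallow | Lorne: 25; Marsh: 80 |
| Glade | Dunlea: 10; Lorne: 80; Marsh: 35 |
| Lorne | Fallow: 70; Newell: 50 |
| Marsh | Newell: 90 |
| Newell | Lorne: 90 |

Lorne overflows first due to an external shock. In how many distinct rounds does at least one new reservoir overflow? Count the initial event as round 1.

Round 1 — Lorne overflows (initial).
  Fallow: +70 → 70 ≥ 60
  Newell: +50 → 50 < 70
Round 2 — Fallow overflows.
  Marsh: +80 → 80 ≥ 30
Round 3 — Marsh overflows.
  Newell: +90 → 140 ≥ 70
Round 4 — Newell overflows.
No further overflows.

4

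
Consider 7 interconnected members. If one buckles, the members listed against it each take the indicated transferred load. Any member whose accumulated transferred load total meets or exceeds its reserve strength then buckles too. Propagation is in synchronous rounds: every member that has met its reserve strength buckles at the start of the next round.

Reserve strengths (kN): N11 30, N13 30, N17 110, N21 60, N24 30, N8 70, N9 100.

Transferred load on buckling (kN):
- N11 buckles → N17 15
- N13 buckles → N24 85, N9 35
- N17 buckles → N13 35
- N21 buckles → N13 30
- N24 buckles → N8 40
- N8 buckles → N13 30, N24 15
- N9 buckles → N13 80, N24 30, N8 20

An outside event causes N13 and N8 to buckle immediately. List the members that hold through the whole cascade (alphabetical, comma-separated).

N11, N17, N21, N9

Round 1 — N13, N8 buckle (initial).
  N24: +85+15 → 100 ≥ 30
  N9: +35 → 35 < 100
Round 2 — N24 buckles.
No further bucklings.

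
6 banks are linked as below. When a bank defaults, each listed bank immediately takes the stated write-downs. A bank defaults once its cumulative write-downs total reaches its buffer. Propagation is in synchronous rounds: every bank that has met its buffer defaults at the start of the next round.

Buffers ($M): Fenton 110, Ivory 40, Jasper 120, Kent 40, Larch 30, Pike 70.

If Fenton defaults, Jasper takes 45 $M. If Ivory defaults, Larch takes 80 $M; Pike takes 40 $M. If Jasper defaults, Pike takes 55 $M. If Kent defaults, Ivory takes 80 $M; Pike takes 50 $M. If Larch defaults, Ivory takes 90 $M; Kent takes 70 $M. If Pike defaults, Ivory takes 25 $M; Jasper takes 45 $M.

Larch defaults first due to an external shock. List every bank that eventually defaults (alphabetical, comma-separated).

Round 1 — Larch defaults (initial).
  Ivory: +90 → 90 ≥ 40
  Kent: +70 → 70 ≥ 40
Round 2 — Ivory, Kent default.
  Pike: +40+50 → 90 ≥ 70
Round 3 — Pike defaults.
  Jasper: +45 → 45 < 120
No further defaults.

Ivory, Kent, Larch, Pike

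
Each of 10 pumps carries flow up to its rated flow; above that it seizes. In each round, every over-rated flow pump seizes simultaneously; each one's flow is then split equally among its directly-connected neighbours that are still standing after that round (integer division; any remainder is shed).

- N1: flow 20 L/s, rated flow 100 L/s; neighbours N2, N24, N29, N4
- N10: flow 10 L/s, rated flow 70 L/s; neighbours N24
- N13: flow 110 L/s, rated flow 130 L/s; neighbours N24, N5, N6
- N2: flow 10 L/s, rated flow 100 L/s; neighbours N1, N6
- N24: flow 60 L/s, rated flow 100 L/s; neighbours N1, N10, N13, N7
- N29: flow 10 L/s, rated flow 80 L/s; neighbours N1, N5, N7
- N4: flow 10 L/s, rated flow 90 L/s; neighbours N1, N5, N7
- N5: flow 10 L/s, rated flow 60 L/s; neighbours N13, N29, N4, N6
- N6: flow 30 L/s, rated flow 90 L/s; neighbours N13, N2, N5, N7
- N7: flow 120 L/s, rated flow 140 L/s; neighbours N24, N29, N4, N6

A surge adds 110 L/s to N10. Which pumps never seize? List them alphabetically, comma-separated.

none

Round 1 — N10 at 120 > 70. N10 seizes.
  N10 sheds 120 L/s to N24: 120 each.
    N24: 60+120 = 180 > 100
Round 2 — N24 seizes.
  N24 sheds 180 L/s to N1, N13, N7: 60 each.
    N1: 20+60 = 80 ≤ 100
    N13: 110+60 = 170 > 130
    N7: 120+60 = 180 > 140
Round 3 — N13, N7 seize.
  N13 sheds 170 L/s to N5, N6: 85 each.
    N5: 10+85 = 95 > 60
    N6: 30+85 = 115 > 90
  N7 sheds 180 L/s to N29, N4, N6: 60 each.
    N29: 10+60 = 70 ≤ 80
    N4: 10+60 = 70 ≤ 90
    N6: 115+60 = 175 > 90
Round 4 — N5, N6 seize.
  N5 sheds 95 L/s to N29, N4: 47 each (1 lost).
    N29: 70+47 = 117 > 80
    N4: 70+47 = 117 > 90
  N6 sheds 175 L/s to N2: 175 each.
    N2: 10+175 = 185 > 100
Round 5 — N2, N29, N4 seize.
  N2 sheds 185 L/s to N1: 185 each.
    N1: 80+185 = 265 > 100
  N29 sheds 117 L/s to N1: 117 each.
    N1: 265+117 = 382 > 100
  N4 sheds 117 L/s to N1: 117 each.
    N1: 382+117 = 499 > 100
Round 6 — N1 seizes.
  N1 sheds 499 L/s: no online neighbours, lost.
No further seizures.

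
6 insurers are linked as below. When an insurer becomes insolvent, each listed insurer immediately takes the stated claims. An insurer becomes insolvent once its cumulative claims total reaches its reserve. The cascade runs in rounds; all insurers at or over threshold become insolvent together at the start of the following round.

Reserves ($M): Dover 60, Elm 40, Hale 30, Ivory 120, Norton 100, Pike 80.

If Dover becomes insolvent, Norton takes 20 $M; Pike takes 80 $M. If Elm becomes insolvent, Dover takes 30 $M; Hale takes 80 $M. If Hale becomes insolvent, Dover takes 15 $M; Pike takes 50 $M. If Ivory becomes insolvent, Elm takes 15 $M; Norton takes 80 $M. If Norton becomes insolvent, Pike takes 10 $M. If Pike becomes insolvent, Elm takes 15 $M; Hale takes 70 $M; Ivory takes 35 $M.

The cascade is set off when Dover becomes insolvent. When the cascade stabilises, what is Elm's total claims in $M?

15

Round 1 — Dover becomes insolvent (initial).
  Norton: +20 → 20 < 100
  Pike: +80 → 80 ≥ 80
Round 2 — Pike becomes insolvent.
  Elm: +15 → 15 < 40
  Hale: +70 → 70 ≥ 30
  Ivory: +35 → 35 < 120
Round 3 — Hale becomes insolvent.
No further insolvencies.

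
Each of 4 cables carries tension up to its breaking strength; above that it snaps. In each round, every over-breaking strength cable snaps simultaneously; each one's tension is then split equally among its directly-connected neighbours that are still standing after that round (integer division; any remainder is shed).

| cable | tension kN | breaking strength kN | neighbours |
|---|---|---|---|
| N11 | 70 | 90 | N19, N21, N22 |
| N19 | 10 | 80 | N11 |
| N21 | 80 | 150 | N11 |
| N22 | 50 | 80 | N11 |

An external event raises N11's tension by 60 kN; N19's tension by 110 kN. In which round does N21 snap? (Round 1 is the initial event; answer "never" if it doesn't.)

Round 1 — N11 at 130 > 90; N19 at 120 > 80. N11, N19 snap.
  N11 sheds 130 kN to N21, N22: 65 each.
    N21: 80+65 = 145 ≤ 150
    N22: 50+65 = 115 > 80
  N19 sheds 120 kN: no online neighbours, lost.
Round 2 — N22 snaps.
  N22 sheds 115 kN: no online neighbours, lost.
No further breaks.

never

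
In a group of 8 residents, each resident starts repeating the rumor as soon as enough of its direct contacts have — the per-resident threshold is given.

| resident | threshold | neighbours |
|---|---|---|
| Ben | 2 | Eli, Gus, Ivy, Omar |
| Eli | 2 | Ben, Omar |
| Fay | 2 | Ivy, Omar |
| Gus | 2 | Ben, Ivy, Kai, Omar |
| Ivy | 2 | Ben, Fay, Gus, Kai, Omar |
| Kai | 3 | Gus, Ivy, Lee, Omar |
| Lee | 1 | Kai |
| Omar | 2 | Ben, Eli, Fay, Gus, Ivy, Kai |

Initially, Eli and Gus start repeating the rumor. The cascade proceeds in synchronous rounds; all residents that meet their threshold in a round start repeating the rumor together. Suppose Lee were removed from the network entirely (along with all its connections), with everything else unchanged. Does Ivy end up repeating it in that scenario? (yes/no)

yes

With Lee removed:
Round 1 — Eli, Gus start repeating the rumor (initial).
Round 2 — checking thresholds:
  Ben: 2 of 4 neighbours ≥ 2, starts repeating the rumor.
  Ivy: 1 of 5 neighbours < 2, below threshold.
  Kai: 1 of 3 neighbours < 3, below threshold.
  Omar: 2 of 6 neighbours ≥ 2, starts repeating the rumor.
Round 3 — checking thresholds:
  Fay: 1 of 2 neighbours < 2, below threshold.
  Ivy: 3 of 5 neighbours ≥ 2, starts repeating the rumor.
  Kai: 2 of 3 neighbours < 3, below threshold.
Round 4 — checking thresholds:
  Fay: 2 of 2 neighbours ≥ 2, starts repeating the rumor.
  Kai: 3 of 3 neighbours ≥ 3, starts repeating the rumor.
Round 5 — no new spreads; cascade stops.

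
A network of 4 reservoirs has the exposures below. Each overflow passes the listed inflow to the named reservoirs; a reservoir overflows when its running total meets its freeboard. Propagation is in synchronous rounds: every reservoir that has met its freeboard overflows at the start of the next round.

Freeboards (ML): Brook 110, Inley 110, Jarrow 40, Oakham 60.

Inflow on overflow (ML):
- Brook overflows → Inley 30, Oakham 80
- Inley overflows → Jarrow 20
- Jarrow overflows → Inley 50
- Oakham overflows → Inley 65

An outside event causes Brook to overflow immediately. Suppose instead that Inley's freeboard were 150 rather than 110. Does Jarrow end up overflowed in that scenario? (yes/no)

no

With Inley's freeboard at 150:
Round 1 — Brook overflows (initial).
  Inley: +30 → 30 < 150
  Oakham: +80 → 80 ≥ 60
Round 2 — Oakham overflows.
  Inley: +65 → 95 < 150
No further overflows.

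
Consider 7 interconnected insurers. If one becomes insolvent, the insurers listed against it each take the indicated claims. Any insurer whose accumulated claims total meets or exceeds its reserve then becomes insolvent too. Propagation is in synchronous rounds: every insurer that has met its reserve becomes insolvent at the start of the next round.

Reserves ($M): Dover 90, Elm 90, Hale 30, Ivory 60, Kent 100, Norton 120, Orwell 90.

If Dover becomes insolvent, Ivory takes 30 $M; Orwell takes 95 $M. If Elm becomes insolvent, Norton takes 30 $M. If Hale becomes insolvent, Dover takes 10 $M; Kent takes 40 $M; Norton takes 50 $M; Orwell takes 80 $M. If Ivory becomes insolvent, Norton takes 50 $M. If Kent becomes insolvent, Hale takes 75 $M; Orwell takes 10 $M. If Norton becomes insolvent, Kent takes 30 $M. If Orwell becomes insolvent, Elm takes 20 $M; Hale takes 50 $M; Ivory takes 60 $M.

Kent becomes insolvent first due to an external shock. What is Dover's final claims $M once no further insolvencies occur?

10

Round 1 — Kent becomes insolvent (initial).
  Hale: +75 → 75 ≥ 30
  Orwell: +10 → 10 < 90
Round 2 — Hale becomes insolvent.
  Dover: +10 → 10 < 90
  Norton: +50 → 50 < 120
  Orwell: +80 → 90 ≥ 90
Round 3 — Orwell becomes insolvent.
  Elm: +20 → 20 < 90
  Ivory: +60 → 60 ≥ 60
Round 4 — Ivory becomes insolvent.
  Norton: +50 → 100 < 120
No further insolvencies.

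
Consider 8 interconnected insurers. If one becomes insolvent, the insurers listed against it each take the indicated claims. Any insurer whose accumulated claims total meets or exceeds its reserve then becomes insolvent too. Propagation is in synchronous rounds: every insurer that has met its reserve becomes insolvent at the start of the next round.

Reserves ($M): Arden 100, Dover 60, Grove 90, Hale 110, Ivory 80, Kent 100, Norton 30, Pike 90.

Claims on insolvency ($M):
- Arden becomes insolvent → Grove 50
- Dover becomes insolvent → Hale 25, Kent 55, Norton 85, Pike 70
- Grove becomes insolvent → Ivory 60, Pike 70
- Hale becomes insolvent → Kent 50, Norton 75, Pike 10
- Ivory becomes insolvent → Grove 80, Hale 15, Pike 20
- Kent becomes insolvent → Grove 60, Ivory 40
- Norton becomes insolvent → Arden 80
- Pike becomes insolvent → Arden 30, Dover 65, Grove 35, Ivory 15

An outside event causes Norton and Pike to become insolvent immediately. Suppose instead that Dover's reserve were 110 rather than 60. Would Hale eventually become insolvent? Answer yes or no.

With Dover's reserve at 110:
Round 1 — Norton, Pike become insolvent (initial).
  Arden: +80+30 → 110 ≥ 100
  Dover: +65 → 65 < 110
  Grove: +35 → 35 < 90
  Ivory: +15 → 15 < 80
Round 2 — Arden becomes insolvent.
  Grove: +50 → 85 < 90
No further insolvencies.

no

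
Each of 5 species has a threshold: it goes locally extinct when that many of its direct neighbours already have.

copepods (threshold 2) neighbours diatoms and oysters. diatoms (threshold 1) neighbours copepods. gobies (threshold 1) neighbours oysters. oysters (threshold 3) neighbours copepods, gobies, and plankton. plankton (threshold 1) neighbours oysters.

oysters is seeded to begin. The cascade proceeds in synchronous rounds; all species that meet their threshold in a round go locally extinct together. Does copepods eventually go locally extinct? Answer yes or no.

no

Round 1 — oysters goes locally extinct (initial).
Round 2 — checking thresholds:
  copepods: 1 of 2 neighbours < 2, holds.
  gobies: 1 of 1 neighbours ≥ 1, goes locally extinct.
  plankton: 1 of 1 neighbours ≥ 1, goes locally extinct.
Round 3 — no new extinctions; cascade stops.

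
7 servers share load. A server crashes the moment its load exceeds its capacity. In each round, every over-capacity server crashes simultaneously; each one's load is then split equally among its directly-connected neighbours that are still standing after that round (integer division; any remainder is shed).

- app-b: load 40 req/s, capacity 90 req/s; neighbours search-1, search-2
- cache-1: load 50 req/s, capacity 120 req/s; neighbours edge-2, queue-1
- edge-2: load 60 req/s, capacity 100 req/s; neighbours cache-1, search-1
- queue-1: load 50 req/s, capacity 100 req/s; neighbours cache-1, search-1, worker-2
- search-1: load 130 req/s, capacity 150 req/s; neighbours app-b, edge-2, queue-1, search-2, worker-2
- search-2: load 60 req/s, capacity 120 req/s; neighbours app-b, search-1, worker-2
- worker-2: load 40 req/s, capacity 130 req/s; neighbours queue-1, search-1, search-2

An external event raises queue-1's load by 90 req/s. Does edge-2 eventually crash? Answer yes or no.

yes

Round 1 — queue-1 at 140 > 100. queue-1 crashes.
  queue-1 sheds 140 req/s to cache-1, search-1, worker-2: 46 each (2 lost).
    cache-1: 50+46 = 96 ≤ 120
    search-1: 130+46 = 176 > 150
    worker-2: 40+46 = 86 ≤ 130
Round 2 — search-1 crashes.
  search-1 sheds 176 req/s to app-b, edge-2, search-2, worker-2: 44 each.
    app-b: 40+44 = 84 ≤ 90
    edge-2: 60+44 = 104 > 100
    search-2: 60+44 = 104 ≤ 120
    worker-2: 86+44 = 130 ≤ 130
Round 3 — edge-2 crashes.
  edge-2 sheds 104 req/s to cache-1: 104 each.
    cache-1: 96+104 = 200 > 120
Round 4 — cache-1 crashes.
  cache-1 sheds 200 req/s: no online neighbours, lost.
No further crashes.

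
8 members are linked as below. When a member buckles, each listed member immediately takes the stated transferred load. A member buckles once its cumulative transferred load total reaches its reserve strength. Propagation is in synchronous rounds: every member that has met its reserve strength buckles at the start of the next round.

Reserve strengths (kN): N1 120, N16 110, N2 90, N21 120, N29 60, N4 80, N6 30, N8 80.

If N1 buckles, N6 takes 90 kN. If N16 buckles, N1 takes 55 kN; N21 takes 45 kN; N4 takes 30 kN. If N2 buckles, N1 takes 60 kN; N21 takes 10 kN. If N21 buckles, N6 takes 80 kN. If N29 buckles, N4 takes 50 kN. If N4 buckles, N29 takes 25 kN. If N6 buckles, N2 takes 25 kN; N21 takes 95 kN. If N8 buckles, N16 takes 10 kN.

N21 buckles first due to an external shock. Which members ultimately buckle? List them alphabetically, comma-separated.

Round 1 — N21 buckles (initial).
  N6: +80 → 80 ≥ 30
Round 2 — N6 buckles.
  N2: +25 → 25 < 90
No further bucklings.

N21, N6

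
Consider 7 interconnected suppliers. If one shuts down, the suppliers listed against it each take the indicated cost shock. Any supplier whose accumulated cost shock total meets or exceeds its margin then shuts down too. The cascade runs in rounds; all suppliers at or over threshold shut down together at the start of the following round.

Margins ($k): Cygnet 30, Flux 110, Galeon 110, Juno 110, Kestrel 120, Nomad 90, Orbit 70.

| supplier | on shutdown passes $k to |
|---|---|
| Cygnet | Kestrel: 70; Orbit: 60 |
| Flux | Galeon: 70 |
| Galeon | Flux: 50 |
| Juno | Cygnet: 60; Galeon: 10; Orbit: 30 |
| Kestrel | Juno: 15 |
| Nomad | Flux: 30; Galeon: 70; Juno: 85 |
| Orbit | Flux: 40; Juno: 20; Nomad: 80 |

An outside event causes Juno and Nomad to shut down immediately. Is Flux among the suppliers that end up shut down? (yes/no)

no

Round 1 — Juno, Nomad shut down (initial).
  Cygnet: +60 → 60 ≥ 30
  Flux: +30 → 30 < 110
  Galeon: +10+70 → 80 < 110
  Orbit: +30 → 30 < 70
Round 2 — Cygnet shuts down.
  Kestrel: +70 → 70 < 120
  Orbit: +60 → 90 ≥ 70
Round 3 — Orbit shuts down.
  Flux: +40 → 70 < 110
No further shutdowns.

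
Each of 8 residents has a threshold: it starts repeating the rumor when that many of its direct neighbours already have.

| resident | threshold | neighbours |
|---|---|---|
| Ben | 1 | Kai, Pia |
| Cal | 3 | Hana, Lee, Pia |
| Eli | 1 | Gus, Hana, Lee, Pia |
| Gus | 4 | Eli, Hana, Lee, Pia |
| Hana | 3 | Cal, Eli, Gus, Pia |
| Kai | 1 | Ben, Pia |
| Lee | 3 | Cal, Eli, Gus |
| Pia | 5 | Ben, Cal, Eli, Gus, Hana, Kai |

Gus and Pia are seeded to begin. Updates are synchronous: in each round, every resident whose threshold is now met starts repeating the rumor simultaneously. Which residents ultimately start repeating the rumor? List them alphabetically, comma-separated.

Ben, Eli, Gus, Hana, Kai, Pia

Round 1 — Gus, Pia start repeating the rumor (initial).
Round 2 — checking thresholds:
  Ben: 1 of 2 neighbours ≥ 1, starts repeating the rumor.
  Cal: 1 of 3 neighbours < 3, not yet.
  Eli: 2 of 4 neighbours ≥ 1, starts repeating the rumor.
  Hana: 2 of 4 neighbours < 3, not yet.
  Kai: 1 of 2 neighbours ≥ 1, starts repeating the rumor.
  Lee: 1 of 3 neighbours < 3, not yet.
Round 3 — checking thresholds:
  Cal: 1 of 3 neighbours < 3, not yet.
  Hana: 3 of 4 neighbours ≥ 3, starts repeating the rumor.
  Lee: 2 of 3 neighbours < 3, not yet.
Round 4 — no new spreads; cascade stops.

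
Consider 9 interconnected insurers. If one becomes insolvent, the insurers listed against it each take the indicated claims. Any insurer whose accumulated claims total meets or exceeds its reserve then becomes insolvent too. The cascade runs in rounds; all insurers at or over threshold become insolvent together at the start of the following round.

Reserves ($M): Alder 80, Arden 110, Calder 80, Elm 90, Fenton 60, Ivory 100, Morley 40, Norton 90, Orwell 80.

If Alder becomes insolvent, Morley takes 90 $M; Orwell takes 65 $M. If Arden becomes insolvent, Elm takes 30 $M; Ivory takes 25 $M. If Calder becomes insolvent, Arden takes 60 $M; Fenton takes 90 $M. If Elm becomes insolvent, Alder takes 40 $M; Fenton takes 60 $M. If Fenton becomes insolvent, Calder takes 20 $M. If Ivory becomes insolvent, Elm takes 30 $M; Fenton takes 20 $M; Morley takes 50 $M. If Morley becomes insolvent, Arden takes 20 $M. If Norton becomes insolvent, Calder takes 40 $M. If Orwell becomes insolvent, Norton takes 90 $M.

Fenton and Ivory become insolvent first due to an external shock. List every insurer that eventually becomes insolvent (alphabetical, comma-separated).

Round 1 — Fenton, Ivory become insolvent (initial).
  Calder: +20 → 20 < 80
  Elm: +30 → 30 < 90
  Morley: +50 → 50 ≥ 40
Round 2 — Morley becomes insolvent.
  Arden: +20 → 20 < 110
No further insolvencies.

Fenton, Ivory, Morley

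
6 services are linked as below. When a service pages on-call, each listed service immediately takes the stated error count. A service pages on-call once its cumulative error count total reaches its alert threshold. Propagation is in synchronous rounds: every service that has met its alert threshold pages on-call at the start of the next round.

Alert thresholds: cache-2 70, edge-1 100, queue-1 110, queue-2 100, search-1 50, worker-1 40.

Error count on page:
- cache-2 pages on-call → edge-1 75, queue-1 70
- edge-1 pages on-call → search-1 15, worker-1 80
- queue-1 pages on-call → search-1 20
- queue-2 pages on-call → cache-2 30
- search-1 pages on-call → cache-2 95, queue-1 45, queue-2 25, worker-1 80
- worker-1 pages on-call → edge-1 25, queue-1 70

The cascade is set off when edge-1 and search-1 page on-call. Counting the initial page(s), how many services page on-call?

5

Round 1 — edge-1, search-1 page on-call (initial).
  cache-2: +95 → 95 ≥ 70
  queue-1: +45 → 45 < 110
  queue-2: +25 → 25 < 100
  worker-1: +80+80 → 160 ≥ 40
Round 2 — cache-2, worker-1 page on-call.
  queue-1: +70+70 → 185 ≥ 110
Round 3 — queue-1 pages on-call.
No further pages.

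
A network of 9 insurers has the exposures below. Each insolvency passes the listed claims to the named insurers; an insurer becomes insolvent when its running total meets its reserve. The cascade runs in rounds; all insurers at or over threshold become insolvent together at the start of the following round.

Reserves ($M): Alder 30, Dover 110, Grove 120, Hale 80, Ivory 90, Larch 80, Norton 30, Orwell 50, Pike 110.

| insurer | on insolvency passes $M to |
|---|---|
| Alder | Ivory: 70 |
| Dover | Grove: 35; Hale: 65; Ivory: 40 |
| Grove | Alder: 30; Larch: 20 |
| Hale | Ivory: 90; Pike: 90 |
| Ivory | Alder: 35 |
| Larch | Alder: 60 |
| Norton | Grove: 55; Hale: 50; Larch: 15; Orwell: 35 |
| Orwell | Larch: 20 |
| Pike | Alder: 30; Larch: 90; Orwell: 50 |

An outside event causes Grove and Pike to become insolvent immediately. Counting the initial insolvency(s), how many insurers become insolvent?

5

Round 1 — Grove, Pike become insolvent (initial).
  Alder: +30+30 → 60 ≥ 30
  Larch: +20+90 → 110 ≥ 80
  Orwell: +50 → 50 ≥ 50
Round 2 — Alder, Larch, Orwell become insolvent.
  Ivory: +70 → 70 < 90
No further insolvencies.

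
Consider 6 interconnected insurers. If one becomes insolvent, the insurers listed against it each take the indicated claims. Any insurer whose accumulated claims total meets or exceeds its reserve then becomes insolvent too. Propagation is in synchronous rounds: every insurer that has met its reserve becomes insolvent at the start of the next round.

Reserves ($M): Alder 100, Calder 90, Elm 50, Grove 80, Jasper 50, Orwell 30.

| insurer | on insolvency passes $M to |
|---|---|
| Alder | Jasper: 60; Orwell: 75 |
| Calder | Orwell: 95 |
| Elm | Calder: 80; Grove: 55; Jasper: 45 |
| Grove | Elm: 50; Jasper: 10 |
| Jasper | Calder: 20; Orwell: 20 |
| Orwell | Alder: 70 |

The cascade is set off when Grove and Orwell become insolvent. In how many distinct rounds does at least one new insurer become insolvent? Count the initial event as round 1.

Round 1 — Grove, Orwell become insolvent (initial).
  Alder: +70 → 70 < 100
  Elm: +50 → 50 ≥ 50
  Jasper: +10 → 10 < 50
Round 2 — Elm becomes insolvent.
  Calder: +80 → 80 < 90
  Jasper: +45 → 55 ≥ 50
Round 3 — Jasper becomes insolvent.
  Calder: +20 → 100 ≥ 90
Round 4 — Calder becomes insolvent.
No further insolvencies.

4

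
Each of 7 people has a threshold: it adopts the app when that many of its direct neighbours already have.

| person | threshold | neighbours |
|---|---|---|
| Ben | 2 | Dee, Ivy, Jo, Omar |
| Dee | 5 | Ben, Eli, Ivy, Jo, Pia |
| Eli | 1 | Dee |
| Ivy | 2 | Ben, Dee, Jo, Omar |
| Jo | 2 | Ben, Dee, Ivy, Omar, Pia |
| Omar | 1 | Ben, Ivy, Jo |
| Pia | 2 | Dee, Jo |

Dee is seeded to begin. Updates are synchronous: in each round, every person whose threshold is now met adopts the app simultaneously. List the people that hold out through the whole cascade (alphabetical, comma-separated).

Round 1 — Dee adopts the app (initial).
Round 2 — checking thresholds:
  Ben: 1 of 4 neighbours < 2, not yet.
  Eli: 1 of 1 neighbours ≥ 1, adopts the app.
  Ivy: 1 of 4 neighbours < 2, not yet.
  Jo: 1 of 5 neighbours < 2, not yet.
  Pia: 1 of 2 neighbours < 2, not yet.
Round 3 — no new adoptions; cascade stops.

Ben, Ivy, Jo, Omar, Pia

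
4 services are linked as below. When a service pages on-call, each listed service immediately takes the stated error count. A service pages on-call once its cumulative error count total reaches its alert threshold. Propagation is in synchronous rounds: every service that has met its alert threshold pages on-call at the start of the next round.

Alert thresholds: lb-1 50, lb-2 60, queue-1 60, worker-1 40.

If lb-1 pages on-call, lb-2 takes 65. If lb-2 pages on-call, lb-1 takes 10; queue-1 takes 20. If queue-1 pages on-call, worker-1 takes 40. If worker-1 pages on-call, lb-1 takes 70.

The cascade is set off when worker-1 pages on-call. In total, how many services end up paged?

Round 1 — worker-1 pages on-call (initial).
  lb-1: +70 → 70 ≥ 50
Round 2 — lb-1 pages on-call.
  lb-2: +65 → 65 ≥ 60
Round 3 — lb-2 pages on-call.
  queue-1: +20 → 20 < 60
No further pages.

3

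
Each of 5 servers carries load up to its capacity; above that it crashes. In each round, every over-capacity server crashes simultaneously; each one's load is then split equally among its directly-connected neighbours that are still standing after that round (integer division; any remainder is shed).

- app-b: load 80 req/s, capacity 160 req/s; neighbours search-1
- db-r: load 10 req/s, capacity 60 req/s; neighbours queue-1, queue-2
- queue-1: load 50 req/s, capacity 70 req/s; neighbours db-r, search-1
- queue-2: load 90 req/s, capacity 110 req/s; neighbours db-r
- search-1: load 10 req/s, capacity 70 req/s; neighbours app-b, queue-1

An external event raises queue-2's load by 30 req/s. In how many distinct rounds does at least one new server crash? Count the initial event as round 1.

Round 1 — queue-2 at 120 > 110. queue-2 crashes.
  queue-2 sheds 120 req/s to db-r: 120 each.
    db-r: 10+120 = 130 > 60
Round 2 — db-r crashes.
  db-r sheds 130 req/s to queue-1: 130 each.
    queue-1: 50+130 = 180 > 70
Round 3 — queue-1 crashes.
  queue-1 sheds 180 req/s to search-1: 180 each.
    search-1: 10+180 = 190 > 70
Round 4 — search-1 crashes.
  search-1 sheds 190 req/s to app-b: 190 each.
    app-b: 80+190 = 270 > 160
Round 5 — app-b crashes.
  app-b sheds 270 req/s: no online neighbours, lost.
No further crashes.

5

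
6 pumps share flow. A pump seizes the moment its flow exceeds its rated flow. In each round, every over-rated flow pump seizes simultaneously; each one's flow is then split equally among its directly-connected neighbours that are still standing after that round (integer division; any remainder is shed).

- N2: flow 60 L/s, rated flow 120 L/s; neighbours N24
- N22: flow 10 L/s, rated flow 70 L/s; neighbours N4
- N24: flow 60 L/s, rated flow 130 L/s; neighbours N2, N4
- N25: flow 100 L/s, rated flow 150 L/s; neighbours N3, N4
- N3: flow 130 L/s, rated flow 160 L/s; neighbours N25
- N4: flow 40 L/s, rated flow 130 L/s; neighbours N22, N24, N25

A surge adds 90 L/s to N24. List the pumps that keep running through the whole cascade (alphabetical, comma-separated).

Round 1 — N24 at 150 > 130. N24 seizes.
  N24 sheds 150 L/s to N2, N4: 75 each.
    N2: 60+75 = 135 > 120
    N4: 40+75 = 115 ≤ 130
Round 2 — N2 seizes.
  N2 sheds 135 L/s: no online neighbours, lost.
No further seizures.

N22, N25, N3, N4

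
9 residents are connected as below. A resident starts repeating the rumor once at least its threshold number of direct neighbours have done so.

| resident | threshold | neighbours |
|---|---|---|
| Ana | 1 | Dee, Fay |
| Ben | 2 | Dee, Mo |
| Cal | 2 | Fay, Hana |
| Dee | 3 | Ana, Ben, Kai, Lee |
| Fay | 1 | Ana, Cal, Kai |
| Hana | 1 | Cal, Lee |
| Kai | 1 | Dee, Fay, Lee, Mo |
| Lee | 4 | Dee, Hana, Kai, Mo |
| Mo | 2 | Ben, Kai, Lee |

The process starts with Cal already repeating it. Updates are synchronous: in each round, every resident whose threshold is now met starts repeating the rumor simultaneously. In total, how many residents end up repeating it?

Round 1 — Cal starts repeating the rumor (initial).
Round 2 — checking thresholds:
  Fay: 1 of 3 neighbours ≥ 1, starts repeating the rumor.
  Hana: 1 of 2 neighbours ≥ 1, starts repeating the rumor.
Round 3 — checking thresholds:
  Ana: 1 of 2 neighbours ≥ 1, starts repeating the rumor.
  Kai: 1 of 4 neighbours ≥ 1, starts repeating the rumor.
  Lee: 1 of 4 neighbours < 4, below threshold.
Round 4 — no new spreads; cascade stops.

5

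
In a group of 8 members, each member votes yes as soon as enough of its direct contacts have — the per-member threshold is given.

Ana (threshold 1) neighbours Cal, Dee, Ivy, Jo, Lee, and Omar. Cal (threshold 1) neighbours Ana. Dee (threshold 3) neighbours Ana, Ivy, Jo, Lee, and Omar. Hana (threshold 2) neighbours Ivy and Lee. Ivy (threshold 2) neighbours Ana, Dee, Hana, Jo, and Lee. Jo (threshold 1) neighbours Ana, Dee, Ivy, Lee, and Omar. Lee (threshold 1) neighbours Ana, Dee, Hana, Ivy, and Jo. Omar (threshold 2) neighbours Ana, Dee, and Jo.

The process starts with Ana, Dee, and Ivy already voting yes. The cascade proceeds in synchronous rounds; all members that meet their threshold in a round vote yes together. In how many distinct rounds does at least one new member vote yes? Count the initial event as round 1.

Round 1 — Ana, Dee, Ivy vote yes (initial).
Round 2 — checking thresholds:
  Cal: 1 of 1 neighbours ≥ 1, votes yes.
  Hana: 1 of 2 neighbours < 2, not yet.
  Jo: 3 of 5 neighbours ≥ 1, votes yes.
  Lee: 3 of 5 neighbours ≥ 1, votes yes.
  Omar: 2 of 3 neighbours ≥ 2, votes yes.
Round 3 — checking thresholds:
  Hana: 2 of 2 neighbours ≥ 2, votes yes.
Round 4 — no new yes votes; cascade stops.

3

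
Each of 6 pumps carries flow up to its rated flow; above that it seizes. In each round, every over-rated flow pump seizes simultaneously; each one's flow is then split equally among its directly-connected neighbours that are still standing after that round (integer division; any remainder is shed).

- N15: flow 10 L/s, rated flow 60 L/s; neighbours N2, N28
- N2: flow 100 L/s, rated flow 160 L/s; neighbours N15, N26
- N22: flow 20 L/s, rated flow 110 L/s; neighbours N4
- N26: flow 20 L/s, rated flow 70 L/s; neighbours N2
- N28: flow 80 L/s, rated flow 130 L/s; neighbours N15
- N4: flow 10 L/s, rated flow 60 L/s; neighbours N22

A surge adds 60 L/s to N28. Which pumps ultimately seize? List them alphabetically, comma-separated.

N15, N2, N26, N28

Round 1 — N28 at 140 > 130. N28 seizes.
  N28 sheds 140 L/s to N15: 140 each.
    N15: 10+140 = 150 > 60
Round 2 — N15 seizes.
  N15 sheds 150 L/s to N2: 150 each.
    N2: 100+150 = 250 > 160
Round 3 — N2 seizes.
  N2 sheds 250 L/s to N26: 250 each.
    N26: 20+250 = 270 > 70
Round 4 — N26 seizes.
  N26 sheds 270 L/s: no online neighbours, lost.
No further seizures.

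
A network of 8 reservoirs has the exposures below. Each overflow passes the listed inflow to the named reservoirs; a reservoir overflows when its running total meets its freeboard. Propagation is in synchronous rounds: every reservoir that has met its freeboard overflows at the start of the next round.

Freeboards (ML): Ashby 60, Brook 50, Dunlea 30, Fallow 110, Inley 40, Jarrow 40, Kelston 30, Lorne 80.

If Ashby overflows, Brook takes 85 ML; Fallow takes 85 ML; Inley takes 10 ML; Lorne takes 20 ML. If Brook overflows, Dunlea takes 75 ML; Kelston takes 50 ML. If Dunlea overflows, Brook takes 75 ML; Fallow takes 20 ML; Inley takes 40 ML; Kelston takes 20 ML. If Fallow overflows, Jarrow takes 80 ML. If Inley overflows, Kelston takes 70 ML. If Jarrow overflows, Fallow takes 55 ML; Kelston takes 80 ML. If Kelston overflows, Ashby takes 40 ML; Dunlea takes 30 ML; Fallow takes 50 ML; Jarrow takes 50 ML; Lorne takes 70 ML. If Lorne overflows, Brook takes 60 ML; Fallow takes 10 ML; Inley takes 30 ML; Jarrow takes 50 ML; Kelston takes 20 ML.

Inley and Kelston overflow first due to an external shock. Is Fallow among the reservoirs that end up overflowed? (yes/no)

yes

Round 1 — Inley, Kelston overflow (initial).
  Ashby: +40 → 40 < 60
  Dunlea: +30 → 30 ≥ 30
  Fallow: +50 → 50 < 110
  Jarrow: +50 → 50 ≥ 40
  Lorne: +70 → 70 < 80
Round 2 — Dunlea, Jarrow overflow.
  Brook: +75 → 75 ≥ 50
  Fallow: +20+55 → 125 ≥ 110
Round 3 — Brook, Fallow overflow.
No further overflows.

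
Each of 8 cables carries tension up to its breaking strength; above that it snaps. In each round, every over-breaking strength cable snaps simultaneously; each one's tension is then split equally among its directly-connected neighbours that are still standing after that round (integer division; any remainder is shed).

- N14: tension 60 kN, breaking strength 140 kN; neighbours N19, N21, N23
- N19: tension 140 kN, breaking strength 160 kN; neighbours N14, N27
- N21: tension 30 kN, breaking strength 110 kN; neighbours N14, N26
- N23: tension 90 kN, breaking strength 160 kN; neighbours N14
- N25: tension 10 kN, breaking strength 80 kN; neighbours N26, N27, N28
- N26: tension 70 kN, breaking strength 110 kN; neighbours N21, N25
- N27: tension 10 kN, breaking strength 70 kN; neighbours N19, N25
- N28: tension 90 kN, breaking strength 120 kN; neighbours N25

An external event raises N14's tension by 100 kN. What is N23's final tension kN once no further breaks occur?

143

Round 1 — N14 at 160 > 140. N14 snaps.
  N14 sheds 160 kN to N19, N21, N23: 53 each (1 lost).
    N19: 140+53 = 193 > 160
    N21: 30+53 = 83 ≤ 110
    N23: 90+53 = 143 ≤ 160
Round 2 — N19 snaps.
  N19 sheds 193 kN to N27: 193 each.
    N27: 10+193 = 203 > 70
Round 3 — N27 snaps.
  N27 sheds 203 kN to N25: 203 each.
    N25: 10+203 = 213 > 80
Round 4 — N25 snaps.
  N25 sheds 213 kN to N26, N28: 106 each (1 lost).
    N26: 70+106 = 176 > 110
    N28: 90+106 = 196 > 120
Round 5 — N26, N28 snap.
  N26 sheds 176 kN to N21: 176 each.
    N21: 83+176 = 259 > 110
  N28 sheds 196 kN: no online neighbours, lost.
Round 6 — N21 snaps.
  N21 sheds 259 kN: no online neighbours, lost.
No further breaks.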